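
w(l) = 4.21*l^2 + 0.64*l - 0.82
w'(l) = 8.42*l + 0.64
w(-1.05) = 3.15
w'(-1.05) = -8.20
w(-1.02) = 2.91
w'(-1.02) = -7.95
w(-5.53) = 124.39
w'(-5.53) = -45.92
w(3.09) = 41.36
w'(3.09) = 26.66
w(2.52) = 27.53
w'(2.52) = 21.86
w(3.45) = 51.50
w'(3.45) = 29.69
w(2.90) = 36.44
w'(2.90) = 25.06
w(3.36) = 48.86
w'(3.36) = 28.93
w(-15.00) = 936.83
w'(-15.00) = -125.66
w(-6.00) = 146.90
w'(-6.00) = -49.88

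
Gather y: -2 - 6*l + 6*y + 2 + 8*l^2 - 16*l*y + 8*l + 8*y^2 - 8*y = 8*l^2 + 2*l + 8*y^2 + y*(-16*l - 2)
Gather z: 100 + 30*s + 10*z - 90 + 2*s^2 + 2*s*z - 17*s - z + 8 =2*s^2 + 13*s + z*(2*s + 9) + 18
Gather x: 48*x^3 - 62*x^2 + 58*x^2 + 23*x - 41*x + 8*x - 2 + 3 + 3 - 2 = 48*x^3 - 4*x^2 - 10*x + 2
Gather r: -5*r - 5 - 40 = -5*r - 45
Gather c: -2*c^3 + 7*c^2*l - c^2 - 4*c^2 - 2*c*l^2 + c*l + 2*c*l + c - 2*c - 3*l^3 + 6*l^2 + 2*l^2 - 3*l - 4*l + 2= -2*c^3 + c^2*(7*l - 5) + c*(-2*l^2 + 3*l - 1) - 3*l^3 + 8*l^2 - 7*l + 2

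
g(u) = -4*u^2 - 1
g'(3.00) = -24.00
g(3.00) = -37.00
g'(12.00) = -96.00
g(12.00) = -577.00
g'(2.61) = -20.88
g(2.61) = -28.25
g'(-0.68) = 5.44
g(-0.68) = -2.85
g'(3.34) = -26.72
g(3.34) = -45.62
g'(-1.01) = 8.08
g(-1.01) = -5.08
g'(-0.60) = 4.80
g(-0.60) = -2.44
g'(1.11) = -8.88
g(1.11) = -5.93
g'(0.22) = -1.76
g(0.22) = -1.19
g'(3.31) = -26.48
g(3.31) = -44.82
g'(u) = -8*u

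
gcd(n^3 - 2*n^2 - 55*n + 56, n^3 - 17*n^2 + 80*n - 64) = n^2 - 9*n + 8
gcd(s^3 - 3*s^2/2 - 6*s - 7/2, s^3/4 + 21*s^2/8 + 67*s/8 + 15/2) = 1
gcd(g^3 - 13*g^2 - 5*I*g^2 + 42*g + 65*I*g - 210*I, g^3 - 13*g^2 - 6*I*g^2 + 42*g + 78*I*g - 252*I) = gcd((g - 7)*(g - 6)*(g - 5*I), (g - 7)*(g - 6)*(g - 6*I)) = g^2 - 13*g + 42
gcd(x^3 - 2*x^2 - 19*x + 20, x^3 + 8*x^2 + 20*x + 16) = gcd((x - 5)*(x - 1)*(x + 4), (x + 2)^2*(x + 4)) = x + 4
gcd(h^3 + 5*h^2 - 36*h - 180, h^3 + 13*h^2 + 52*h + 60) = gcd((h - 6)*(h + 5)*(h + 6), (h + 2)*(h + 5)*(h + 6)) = h^2 + 11*h + 30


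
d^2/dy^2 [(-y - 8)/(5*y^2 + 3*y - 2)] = 2*(-(y + 8)*(10*y + 3)^2 + (15*y + 43)*(5*y^2 + 3*y - 2))/(5*y^2 + 3*y - 2)^3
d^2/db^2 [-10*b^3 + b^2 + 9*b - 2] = 2 - 60*b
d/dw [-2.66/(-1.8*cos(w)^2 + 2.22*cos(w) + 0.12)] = (9.576*cos(w) - 5.9052)*sin(w)/(-1.8*cos(w)^2 + 2.22*cos(w) + 0.12)^2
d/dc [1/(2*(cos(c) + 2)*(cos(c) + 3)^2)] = (3*cos(c) + 7)*sin(c)/(2*(cos(c) + 2)^2*(cos(c) + 3)^3)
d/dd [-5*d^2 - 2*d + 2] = -10*d - 2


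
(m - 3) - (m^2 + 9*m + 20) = -m^2 - 8*m - 23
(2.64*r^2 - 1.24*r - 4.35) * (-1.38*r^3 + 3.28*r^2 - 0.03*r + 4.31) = -3.6432*r^5 + 10.3704*r^4 + 1.8566*r^3 - 2.8524*r^2 - 5.2139*r - 18.7485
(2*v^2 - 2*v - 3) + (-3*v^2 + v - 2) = -v^2 - v - 5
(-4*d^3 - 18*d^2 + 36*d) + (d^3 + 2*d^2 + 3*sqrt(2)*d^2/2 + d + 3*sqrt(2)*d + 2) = -3*d^3 - 16*d^2 + 3*sqrt(2)*d^2/2 + 3*sqrt(2)*d + 37*d + 2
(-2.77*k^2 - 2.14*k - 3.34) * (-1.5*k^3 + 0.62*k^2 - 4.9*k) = 4.155*k^5 + 1.4926*k^4 + 17.2562*k^3 + 8.4152*k^2 + 16.366*k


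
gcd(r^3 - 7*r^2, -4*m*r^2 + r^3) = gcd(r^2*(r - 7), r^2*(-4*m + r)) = r^2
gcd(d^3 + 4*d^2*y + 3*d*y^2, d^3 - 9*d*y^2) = d^2 + 3*d*y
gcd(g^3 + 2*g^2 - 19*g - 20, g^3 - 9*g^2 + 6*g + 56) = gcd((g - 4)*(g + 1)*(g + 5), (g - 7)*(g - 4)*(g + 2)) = g - 4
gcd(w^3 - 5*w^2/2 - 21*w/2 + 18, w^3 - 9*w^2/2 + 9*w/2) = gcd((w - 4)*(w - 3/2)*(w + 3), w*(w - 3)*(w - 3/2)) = w - 3/2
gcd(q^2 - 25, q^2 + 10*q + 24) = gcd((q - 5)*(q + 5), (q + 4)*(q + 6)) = 1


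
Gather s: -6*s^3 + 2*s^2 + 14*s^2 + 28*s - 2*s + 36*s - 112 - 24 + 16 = -6*s^3 + 16*s^2 + 62*s - 120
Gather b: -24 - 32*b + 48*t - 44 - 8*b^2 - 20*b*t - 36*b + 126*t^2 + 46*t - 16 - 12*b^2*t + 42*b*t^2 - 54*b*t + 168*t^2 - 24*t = b^2*(-12*t - 8) + b*(42*t^2 - 74*t - 68) + 294*t^2 + 70*t - 84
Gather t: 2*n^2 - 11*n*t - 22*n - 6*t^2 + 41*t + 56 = 2*n^2 - 22*n - 6*t^2 + t*(41 - 11*n) + 56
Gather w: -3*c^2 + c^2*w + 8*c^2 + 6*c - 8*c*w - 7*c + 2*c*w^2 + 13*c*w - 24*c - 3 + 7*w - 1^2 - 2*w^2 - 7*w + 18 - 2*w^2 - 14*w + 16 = 5*c^2 - 25*c + w^2*(2*c - 4) + w*(c^2 + 5*c - 14) + 30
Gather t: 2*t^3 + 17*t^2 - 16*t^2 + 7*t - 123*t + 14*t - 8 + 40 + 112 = 2*t^3 + t^2 - 102*t + 144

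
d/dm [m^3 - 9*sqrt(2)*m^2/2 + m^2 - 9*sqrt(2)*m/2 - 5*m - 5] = 3*m^2 - 9*sqrt(2)*m + 2*m - 9*sqrt(2)/2 - 5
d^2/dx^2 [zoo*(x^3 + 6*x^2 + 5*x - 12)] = zoo*(x + 2)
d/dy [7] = 0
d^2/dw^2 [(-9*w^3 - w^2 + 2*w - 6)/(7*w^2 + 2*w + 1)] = 2*(139*w^3 - 915*w^2 - 321*w + 13)/(343*w^6 + 294*w^5 + 231*w^4 + 92*w^3 + 33*w^2 + 6*w + 1)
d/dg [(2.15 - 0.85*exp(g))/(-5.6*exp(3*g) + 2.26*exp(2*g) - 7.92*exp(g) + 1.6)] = (-9.52*exp(3*g) + 38.041*exp(2*g) - 9.718*exp(g) + 15.668)*exp(g)/(31.36*exp(6*g) - 25.312*exp(5*g) + 93.8116*exp(4*g) - 53.7184*exp(3*g) + 69.9584*exp(2*g) - 25.344*exp(g) + 2.56)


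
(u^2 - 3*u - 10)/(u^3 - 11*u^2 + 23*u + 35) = (u + 2)/(u^2 - 6*u - 7)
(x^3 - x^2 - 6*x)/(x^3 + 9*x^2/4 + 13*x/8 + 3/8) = 8*x*(x^2 - x - 6)/(8*x^3 + 18*x^2 + 13*x + 3)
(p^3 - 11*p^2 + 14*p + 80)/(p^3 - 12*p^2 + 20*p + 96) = (p - 5)/(p - 6)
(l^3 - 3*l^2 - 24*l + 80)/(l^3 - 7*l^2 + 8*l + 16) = (l + 5)/(l + 1)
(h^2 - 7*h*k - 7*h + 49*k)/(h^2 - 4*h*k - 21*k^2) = (h - 7)/(h + 3*k)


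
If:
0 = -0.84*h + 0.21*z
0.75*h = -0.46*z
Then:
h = 0.00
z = 0.00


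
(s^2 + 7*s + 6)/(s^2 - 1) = (s + 6)/(s - 1)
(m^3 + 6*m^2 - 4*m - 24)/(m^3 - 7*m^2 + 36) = (m^2 + 4*m - 12)/(m^2 - 9*m + 18)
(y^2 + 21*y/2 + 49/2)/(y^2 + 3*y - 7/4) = 2*(y + 7)/(2*y - 1)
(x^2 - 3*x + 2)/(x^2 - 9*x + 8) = (x - 2)/(x - 8)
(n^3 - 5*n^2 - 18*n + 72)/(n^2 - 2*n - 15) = (-n^3 + 5*n^2 + 18*n - 72)/(-n^2 + 2*n + 15)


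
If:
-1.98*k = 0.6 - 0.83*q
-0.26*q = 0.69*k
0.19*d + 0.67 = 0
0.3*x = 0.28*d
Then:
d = -3.53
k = -0.14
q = 0.38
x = -3.29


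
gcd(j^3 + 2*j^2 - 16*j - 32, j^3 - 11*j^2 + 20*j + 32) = j - 4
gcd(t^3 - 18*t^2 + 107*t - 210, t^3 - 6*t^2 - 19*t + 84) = t - 7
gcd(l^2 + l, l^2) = l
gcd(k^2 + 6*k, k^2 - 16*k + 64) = 1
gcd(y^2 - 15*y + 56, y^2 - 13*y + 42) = y - 7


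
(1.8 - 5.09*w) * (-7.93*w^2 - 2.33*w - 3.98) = 40.3637*w^3 - 2.4143*w^2 + 16.0642*w - 7.164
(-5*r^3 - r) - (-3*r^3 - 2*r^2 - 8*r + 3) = -2*r^3 + 2*r^2 + 7*r - 3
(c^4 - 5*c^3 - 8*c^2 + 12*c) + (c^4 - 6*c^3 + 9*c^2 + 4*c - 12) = 2*c^4 - 11*c^3 + c^2 + 16*c - 12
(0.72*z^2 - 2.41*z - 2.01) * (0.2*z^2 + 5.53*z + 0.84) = 0.144*z^4 + 3.4996*z^3 - 13.1245*z^2 - 13.1397*z - 1.6884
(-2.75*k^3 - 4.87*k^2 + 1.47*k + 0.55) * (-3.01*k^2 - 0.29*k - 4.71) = 8.2775*k^5 + 15.4562*k^4 + 9.9401*k^3 + 20.8559*k^2 - 7.0832*k - 2.5905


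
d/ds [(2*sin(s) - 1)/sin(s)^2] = 2*(1 - sin(s))*cos(s)/sin(s)^3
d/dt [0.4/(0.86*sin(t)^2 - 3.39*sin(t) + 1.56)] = (1.356 - 0.688*sin(t))*cos(t)/(0.86*sin(t)^2 - 3.39*sin(t) + 1.56)^2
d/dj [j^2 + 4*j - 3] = 2*j + 4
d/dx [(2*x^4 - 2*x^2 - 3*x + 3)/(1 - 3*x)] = 2*(-9*x^4 + 4*x^3 + 3*x^2 - 2*x + 3)/(9*x^2 - 6*x + 1)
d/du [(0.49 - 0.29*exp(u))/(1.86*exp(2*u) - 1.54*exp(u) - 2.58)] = (0.5394*exp(2*u) - 1.8228*exp(u) + 1.5028)*exp(u)/(3.4596*exp(4*u) - 5.7288*exp(3*u) - 7.226*exp(2*u) + 7.9464*exp(u) + 6.6564)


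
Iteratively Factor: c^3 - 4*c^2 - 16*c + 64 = (c + 4)*(c^2 - 8*c + 16) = (c - 4)*(c + 4)*(c - 4)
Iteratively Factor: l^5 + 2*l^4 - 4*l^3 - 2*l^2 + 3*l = (l - 1)*(l^4 + 3*l^3 - l^2 - 3*l) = (l - 1)*(l + 3)*(l^3 - l) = (l - 1)*(l + 1)*(l + 3)*(l^2 - l) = l*(l - 1)*(l + 1)*(l + 3)*(l - 1)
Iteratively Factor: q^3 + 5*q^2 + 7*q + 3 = (q + 1)*(q^2 + 4*q + 3) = (q + 1)^2*(q + 3)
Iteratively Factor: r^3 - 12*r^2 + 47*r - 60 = (r - 3)*(r^2 - 9*r + 20) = (r - 4)*(r - 3)*(r - 5)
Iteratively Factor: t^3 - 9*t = (t)*(t^2 - 9) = t*(t + 3)*(t - 3)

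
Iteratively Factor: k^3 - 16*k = (k - 4)*(k^2 + 4*k) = (k - 4)*(k + 4)*(k)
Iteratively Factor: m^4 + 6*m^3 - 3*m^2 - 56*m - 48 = (m + 1)*(m^3 + 5*m^2 - 8*m - 48) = (m + 1)*(m + 4)*(m^2 + m - 12) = (m - 3)*(m + 1)*(m + 4)*(m + 4)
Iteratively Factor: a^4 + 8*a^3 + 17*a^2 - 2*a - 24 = (a + 3)*(a^3 + 5*a^2 + 2*a - 8) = (a + 2)*(a + 3)*(a^2 + 3*a - 4) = (a + 2)*(a + 3)*(a + 4)*(a - 1)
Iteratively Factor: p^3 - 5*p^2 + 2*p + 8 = (p + 1)*(p^2 - 6*p + 8) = (p - 2)*(p + 1)*(p - 4)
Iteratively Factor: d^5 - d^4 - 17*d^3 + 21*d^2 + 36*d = (d - 3)*(d^4 + 2*d^3 - 11*d^2 - 12*d) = (d - 3)^2*(d^3 + 5*d^2 + 4*d) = (d - 3)^2*(d + 4)*(d^2 + d) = (d - 3)^2*(d + 1)*(d + 4)*(d)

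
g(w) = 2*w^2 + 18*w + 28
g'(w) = 4*w + 18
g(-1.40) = 6.72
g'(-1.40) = 12.40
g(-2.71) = -6.09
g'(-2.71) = 7.16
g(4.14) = 136.80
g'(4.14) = 34.56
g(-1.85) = 1.54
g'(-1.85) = 10.60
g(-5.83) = -8.96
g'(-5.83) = -5.32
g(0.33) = 34.16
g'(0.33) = 19.32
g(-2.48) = -4.34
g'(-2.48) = 8.08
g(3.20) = 106.08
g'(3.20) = 30.80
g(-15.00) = 208.00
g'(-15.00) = -42.00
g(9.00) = 352.00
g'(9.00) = 54.00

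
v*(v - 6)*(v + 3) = v^3 - 3*v^2 - 18*v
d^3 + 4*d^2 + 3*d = d*(d + 1)*(d + 3)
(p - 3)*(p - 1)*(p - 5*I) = p^3 - 4*p^2 - 5*I*p^2 + 3*p + 20*I*p - 15*I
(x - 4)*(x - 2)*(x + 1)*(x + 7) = x^4 + 2*x^3 - 33*x^2 + 22*x + 56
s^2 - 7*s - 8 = (s - 8)*(s + 1)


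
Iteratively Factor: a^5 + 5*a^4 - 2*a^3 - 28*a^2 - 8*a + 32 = (a + 2)*(a^4 + 3*a^3 - 8*a^2 - 12*a + 16) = (a - 1)*(a + 2)*(a^3 + 4*a^2 - 4*a - 16) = (a - 1)*(a + 2)*(a + 4)*(a^2 - 4) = (a - 1)*(a + 2)^2*(a + 4)*(a - 2)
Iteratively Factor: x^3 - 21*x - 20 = (x + 1)*(x^2 - x - 20) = (x - 5)*(x + 1)*(x + 4)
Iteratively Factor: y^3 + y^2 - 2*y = (y - 1)*(y^2 + 2*y) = (y - 1)*(y + 2)*(y)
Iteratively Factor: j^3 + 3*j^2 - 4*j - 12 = (j + 3)*(j^2 - 4) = (j - 2)*(j + 3)*(j + 2)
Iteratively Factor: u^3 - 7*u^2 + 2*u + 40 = (u - 4)*(u^2 - 3*u - 10) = (u - 4)*(u + 2)*(u - 5)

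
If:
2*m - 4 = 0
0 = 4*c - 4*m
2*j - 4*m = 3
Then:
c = 2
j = 11/2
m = 2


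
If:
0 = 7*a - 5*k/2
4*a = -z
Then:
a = -z/4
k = -7*z/10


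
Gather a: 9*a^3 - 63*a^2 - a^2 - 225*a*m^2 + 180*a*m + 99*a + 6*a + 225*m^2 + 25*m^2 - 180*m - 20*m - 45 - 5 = 9*a^3 - 64*a^2 + a*(-225*m^2 + 180*m + 105) + 250*m^2 - 200*m - 50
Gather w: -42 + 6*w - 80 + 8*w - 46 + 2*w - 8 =16*w - 176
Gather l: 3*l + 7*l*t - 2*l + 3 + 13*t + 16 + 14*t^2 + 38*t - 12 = l*(7*t + 1) + 14*t^2 + 51*t + 7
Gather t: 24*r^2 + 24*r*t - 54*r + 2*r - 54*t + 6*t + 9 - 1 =24*r^2 - 52*r + t*(24*r - 48) + 8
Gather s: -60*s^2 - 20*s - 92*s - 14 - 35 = -60*s^2 - 112*s - 49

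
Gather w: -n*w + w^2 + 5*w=w^2 + w*(5 - n)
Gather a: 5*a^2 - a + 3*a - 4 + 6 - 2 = 5*a^2 + 2*a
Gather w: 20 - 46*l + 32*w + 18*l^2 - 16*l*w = 18*l^2 - 46*l + w*(32 - 16*l) + 20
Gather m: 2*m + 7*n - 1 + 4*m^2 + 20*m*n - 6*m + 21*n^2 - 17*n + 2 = 4*m^2 + m*(20*n - 4) + 21*n^2 - 10*n + 1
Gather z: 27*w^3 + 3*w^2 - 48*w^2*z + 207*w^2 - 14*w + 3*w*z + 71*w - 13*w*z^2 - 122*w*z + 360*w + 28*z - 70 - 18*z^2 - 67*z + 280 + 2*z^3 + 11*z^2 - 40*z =27*w^3 + 210*w^2 + 417*w + 2*z^3 + z^2*(-13*w - 7) + z*(-48*w^2 - 119*w - 79) + 210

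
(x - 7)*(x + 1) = x^2 - 6*x - 7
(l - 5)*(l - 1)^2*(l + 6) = l^4 - l^3 - 31*l^2 + 61*l - 30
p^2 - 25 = (p - 5)*(p + 5)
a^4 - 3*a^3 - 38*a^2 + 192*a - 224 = (a - 4)^2*(a - 2)*(a + 7)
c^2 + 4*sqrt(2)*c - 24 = (c - 2*sqrt(2))*(c + 6*sqrt(2))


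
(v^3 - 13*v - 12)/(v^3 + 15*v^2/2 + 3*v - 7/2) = 2*(v^2 - v - 12)/(2*v^2 + 13*v - 7)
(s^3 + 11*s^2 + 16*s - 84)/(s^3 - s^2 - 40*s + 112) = (s^2 + 4*s - 12)/(s^2 - 8*s + 16)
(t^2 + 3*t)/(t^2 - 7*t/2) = 2*(t + 3)/(2*t - 7)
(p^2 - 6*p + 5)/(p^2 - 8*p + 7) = (p - 5)/(p - 7)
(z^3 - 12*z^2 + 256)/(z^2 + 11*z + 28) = (z^2 - 16*z + 64)/(z + 7)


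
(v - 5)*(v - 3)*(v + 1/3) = v^3 - 23*v^2/3 + 37*v/3 + 5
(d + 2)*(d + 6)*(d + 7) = d^3 + 15*d^2 + 68*d + 84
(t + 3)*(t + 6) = t^2 + 9*t + 18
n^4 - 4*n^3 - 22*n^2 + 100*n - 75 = (n - 5)*(n - 3)*(n - 1)*(n + 5)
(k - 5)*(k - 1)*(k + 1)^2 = k^4 - 4*k^3 - 6*k^2 + 4*k + 5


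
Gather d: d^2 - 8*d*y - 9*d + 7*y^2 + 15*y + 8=d^2 + d*(-8*y - 9) + 7*y^2 + 15*y + 8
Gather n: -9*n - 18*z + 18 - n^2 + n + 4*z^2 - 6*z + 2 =-n^2 - 8*n + 4*z^2 - 24*z + 20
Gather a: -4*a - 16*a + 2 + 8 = 10 - 20*a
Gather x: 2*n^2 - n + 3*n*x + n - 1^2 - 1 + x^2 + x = 2*n^2 + x^2 + x*(3*n + 1) - 2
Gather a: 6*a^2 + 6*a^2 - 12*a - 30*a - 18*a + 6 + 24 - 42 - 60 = 12*a^2 - 60*a - 72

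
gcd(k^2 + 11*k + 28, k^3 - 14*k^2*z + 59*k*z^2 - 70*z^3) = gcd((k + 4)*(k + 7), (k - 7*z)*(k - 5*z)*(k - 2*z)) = 1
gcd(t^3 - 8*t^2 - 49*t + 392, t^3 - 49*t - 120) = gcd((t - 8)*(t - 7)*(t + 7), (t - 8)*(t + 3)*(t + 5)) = t - 8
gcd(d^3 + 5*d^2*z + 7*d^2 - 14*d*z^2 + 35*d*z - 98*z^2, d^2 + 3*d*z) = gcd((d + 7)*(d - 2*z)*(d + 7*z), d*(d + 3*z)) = 1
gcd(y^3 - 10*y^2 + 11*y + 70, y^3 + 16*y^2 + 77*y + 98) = y + 2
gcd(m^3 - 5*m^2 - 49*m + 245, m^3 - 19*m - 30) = m - 5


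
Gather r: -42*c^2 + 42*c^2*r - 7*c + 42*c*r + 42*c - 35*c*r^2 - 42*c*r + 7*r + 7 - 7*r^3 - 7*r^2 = -42*c^2 + 35*c - 7*r^3 + r^2*(-35*c - 7) + r*(42*c^2 + 7) + 7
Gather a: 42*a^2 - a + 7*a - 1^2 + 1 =42*a^2 + 6*a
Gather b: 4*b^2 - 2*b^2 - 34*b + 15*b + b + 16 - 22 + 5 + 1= 2*b^2 - 18*b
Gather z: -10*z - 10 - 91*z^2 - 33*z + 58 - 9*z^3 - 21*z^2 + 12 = -9*z^3 - 112*z^2 - 43*z + 60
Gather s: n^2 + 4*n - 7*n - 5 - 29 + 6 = n^2 - 3*n - 28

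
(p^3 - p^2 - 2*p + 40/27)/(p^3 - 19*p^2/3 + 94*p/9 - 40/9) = (p + 4/3)/(p - 4)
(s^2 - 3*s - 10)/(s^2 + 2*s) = (s - 5)/s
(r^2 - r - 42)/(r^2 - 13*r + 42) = (r + 6)/(r - 6)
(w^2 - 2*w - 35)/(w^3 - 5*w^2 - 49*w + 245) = (w + 5)/(w^2 + 2*w - 35)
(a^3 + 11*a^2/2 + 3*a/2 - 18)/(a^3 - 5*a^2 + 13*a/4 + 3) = 2*(a^2 + 7*a + 12)/(2*a^2 - 7*a - 4)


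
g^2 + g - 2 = (g - 1)*(g + 2)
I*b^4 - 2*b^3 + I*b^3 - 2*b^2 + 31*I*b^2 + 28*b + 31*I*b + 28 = (b + 1)*(b - 4*I)*(b + 7*I)*(I*b + 1)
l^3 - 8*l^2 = l^2*(l - 8)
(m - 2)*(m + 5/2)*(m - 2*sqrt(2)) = m^3 - 2*sqrt(2)*m^2 + m^2/2 - 5*m - sqrt(2)*m + 10*sqrt(2)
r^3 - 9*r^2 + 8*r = r*(r - 8)*(r - 1)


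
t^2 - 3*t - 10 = (t - 5)*(t + 2)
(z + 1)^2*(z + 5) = z^3 + 7*z^2 + 11*z + 5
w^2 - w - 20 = (w - 5)*(w + 4)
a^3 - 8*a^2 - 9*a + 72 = (a - 8)*(a - 3)*(a + 3)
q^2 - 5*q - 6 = (q - 6)*(q + 1)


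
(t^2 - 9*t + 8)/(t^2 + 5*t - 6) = (t - 8)/(t + 6)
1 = 1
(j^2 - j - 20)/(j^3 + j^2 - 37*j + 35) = (j + 4)/(j^2 + 6*j - 7)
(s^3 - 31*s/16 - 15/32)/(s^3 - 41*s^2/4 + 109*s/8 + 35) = (8*s^2 - 10*s - 3)/(4*(2*s^2 - 23*s + 56))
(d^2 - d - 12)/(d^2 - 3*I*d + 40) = (d^2 - d - 12)/(d^2 - 3*I*d + 40)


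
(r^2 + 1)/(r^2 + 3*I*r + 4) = (r + I)/(r + 4*I)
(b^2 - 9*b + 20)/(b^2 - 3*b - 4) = (b - 5)/(b + 1)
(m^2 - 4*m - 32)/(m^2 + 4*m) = (m - 8)/m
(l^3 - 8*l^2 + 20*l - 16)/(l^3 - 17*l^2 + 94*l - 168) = (l^2 - 4*l + 4)/(l^2 - 13*l + 42)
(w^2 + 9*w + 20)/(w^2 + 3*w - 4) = (w + 5)/(w - 1)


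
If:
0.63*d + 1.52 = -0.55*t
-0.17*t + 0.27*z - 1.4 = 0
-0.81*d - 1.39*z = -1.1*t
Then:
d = -7.33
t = 5.64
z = 8.73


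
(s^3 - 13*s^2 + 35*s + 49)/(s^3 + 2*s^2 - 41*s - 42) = (s^2 - 14*s + 49)/(s^2 + s - 42)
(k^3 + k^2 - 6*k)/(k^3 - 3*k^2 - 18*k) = (k - 2)/(k - 6)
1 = 1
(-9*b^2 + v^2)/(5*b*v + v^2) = (-9*b^2 + v^2)/(v*(5*b + v))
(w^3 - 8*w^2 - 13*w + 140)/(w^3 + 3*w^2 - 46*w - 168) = (w - 5)/(w + 6)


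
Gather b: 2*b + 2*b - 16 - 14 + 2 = 4*b - 28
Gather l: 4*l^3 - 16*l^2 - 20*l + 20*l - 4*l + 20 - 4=4*l^3 - 16*l^2 - 4*l + 16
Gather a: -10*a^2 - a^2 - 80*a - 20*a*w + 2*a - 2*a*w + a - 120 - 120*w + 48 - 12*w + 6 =-11*a^2 + a*(-22*w - 77) - 132*w - 66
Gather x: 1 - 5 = -4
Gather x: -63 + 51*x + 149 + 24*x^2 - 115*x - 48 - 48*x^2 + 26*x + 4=-24*x^2 - 38*x + 42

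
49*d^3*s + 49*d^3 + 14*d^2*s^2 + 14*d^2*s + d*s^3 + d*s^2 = (7*d + s)^2*(d*s + d)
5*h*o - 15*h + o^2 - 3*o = (5*h + o)*(o - 3)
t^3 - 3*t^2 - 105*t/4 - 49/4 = (t - 7)*(t + 1/2)*(t + 7/2)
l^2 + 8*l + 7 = (l + 1)*(l + 7)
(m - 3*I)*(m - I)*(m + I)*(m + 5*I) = m^4 + 2*I*m^3 + 16*m^2 + 2*I*m + 15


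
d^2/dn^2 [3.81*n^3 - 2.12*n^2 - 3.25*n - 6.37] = 22.86*n - 4.24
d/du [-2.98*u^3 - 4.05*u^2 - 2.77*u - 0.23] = -8.94*u^2 - 8.1*u - 2.77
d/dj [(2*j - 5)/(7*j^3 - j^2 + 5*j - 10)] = (14*j^3 - 2*j^2 + 10*j - (2*j - 5)*(21*j^2 - 2*j + 5) - 20)/(7*j^3 - j^2 + 5*j - 10)^2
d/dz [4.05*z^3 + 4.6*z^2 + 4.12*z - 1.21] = 12.15*z^2 + 9.2*z + 4.12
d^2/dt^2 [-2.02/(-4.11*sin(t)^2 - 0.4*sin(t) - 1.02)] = (-136.488168*sin(t)^4 - 9.96264*sin(t)^3 + 238.282028*sin(t)^2 + 20.74944*sin(t) - 16.290088)/(4.11*sin(t)^2 + 0.4*sin(t) + 1.02)^3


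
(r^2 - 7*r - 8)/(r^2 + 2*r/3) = 3*(r^2 - 7*r - 8)/(r*(3*r + 2))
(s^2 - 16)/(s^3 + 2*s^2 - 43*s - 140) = (s - 4)/(s^2 - 2*s - 35)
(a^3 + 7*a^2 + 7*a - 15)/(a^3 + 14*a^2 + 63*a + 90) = (a - 1)/(a + 6)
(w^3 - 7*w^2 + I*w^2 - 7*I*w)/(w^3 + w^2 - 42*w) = (w^2 + w*(-7 + I) - 7*I)/(w^2 + w - 42)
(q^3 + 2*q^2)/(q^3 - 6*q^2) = (q + 2)/(q - 6)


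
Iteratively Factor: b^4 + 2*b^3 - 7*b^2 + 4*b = (b - 1)*(b^3 + 3*b^2 - 4*b) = (b - 1)*(b + 4)*(b^2 - b) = b*(b - 1)*(b + 4)*(b - 1)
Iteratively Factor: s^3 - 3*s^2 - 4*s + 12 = (s + 2)*(s^2 - 5*s + 6) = (s - 2)*(s + 2)*(s - 3)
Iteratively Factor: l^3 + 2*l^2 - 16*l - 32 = (l + 4)*(l^2 - 2*l - 8) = (l - 4)*(l + 4)*(l + 2)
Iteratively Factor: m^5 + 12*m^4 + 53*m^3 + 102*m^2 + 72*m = (m + 2)*(m^4 + 10*m^3 + 33*m^2 + 36*m) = (m + 2)*(m + 3)*(m^3 + 7*m^2 + 12*m) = (m + 2)*(m + 3)^2*(m^2 + 4*m) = m*(m + 2)*(m + 3)^2*(m + 4)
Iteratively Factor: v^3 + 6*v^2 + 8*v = (v + 4)*(v^2 + 2*v) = (v + 2)*(v + 4)*(v)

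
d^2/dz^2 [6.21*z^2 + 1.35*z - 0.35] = 12.4200000000000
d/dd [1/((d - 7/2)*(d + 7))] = 2*(-4*d - 7)/(4*d^4 + 28*d^3 - 147*d^2 - 686*d + 2401)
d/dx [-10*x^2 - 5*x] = -20*x - 5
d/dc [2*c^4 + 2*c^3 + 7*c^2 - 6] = 2*c*(4*c^2 + 3*c + 7)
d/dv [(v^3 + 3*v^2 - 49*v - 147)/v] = 2*v + 3 + 147/v^2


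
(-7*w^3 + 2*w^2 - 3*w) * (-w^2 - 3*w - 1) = 7*w^5 + 19*w^4 + 4*w^3 + 7*w^2 + 3*w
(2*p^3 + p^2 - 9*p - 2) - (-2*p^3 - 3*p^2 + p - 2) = 4*p^3 + 4*p^2 - 10*p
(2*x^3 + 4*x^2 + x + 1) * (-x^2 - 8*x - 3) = -2*x^5 - 20*x^4 - 39*x^3 - 21*x^2 - 11*x - 3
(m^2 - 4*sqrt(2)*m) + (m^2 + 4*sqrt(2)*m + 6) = 2*m^2 + 6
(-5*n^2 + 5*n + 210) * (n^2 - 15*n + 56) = -5*n^4 + 80*n^3 - 145*n^2 - 2870*n + 11760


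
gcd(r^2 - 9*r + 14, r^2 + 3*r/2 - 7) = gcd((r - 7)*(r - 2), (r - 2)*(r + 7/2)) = r - 2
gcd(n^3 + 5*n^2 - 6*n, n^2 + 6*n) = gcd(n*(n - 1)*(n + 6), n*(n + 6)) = n^2 + 6*n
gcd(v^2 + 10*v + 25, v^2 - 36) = 1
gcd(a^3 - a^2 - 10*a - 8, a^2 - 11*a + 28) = a - 4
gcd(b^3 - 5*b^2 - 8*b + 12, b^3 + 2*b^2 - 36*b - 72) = b^2 - 4*b - 12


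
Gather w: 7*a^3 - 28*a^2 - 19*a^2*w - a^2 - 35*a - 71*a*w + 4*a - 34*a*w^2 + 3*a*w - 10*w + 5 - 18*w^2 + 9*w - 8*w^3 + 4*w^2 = 7*a^3 - 29*a^2 - 31*a - 8*w^3 + w^2*(-34*a - 14) + w*(-19*a^2 - 68*a - 1) + 5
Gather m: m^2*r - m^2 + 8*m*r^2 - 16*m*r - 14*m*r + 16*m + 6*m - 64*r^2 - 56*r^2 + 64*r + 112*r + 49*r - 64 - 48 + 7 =m^2*(r - 1) + m*(8*r^2 - 30*r + 22) - 120*r^2 + 225*r - 105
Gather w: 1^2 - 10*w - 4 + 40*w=30*w - 3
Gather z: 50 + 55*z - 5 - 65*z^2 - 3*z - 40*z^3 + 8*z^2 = -40*z^3 - 57*z^2 + 52*z + 45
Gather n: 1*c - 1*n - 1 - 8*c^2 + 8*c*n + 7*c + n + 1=-8*c^2 + 8*c*n + 8*c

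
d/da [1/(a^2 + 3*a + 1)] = (-2*a - 3)/(a^2 + 3*a + 1)^2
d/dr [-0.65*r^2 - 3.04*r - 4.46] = -1.3*r - 3.04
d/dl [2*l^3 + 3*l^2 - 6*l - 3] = 6*l^2 + 6*l - 6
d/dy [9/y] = -9/y^2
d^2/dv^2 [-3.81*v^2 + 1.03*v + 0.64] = -7.62000000000000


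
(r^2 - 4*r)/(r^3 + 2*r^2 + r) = (r - 4)/(r^2 + 2*r + 1)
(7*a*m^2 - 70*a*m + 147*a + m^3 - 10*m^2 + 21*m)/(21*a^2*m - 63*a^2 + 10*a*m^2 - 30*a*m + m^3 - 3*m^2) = (m - 7)/(3*a + m)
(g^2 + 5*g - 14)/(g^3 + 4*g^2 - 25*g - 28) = (g - 2)/(g^2 - 3*g - 4)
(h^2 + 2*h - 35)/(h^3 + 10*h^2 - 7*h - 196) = (h - 5)/(h^2 + 3*h - 28)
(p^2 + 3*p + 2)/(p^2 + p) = (p + 2)/p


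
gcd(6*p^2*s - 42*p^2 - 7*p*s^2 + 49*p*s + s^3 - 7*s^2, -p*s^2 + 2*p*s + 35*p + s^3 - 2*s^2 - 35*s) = p*s - 7*p - s^2 + 7*s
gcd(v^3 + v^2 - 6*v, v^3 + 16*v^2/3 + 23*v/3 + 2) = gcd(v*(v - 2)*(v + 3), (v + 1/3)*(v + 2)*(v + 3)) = v + 3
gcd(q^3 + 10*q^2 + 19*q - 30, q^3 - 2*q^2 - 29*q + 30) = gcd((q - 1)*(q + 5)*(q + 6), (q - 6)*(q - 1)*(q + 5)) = q^2 + 4*q - 5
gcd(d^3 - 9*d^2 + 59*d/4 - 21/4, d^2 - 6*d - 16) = 1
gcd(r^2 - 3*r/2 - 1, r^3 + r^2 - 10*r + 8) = r - 2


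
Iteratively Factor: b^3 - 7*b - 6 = (b - 3)*(b^2 + 3*b + 2) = (b - 3)*(b + 2)*(b + 1)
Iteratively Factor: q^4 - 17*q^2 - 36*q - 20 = (q + 2)*(q^3 - 2*q^2 - 13*q - 10) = (q + 1)*(q + 2)*(q^2 - 3*q - 10) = (q - 5)*(q + 1)*(q + 2)*(q + 2)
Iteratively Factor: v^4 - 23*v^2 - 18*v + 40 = (v - 1)*(v^3 + v^2 - 22*v - 40) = (v - 1)*(v + 4)*(v^2 - 3*v - 10) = (v - 1)*(v + 2)*(v + 4)*(v - 5)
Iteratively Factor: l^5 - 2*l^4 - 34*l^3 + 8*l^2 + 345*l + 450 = (l - 5)*(l^4 + 3*l^3 - 19*l^2 - 87*l - 90) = (l - 5)*(l + 2)*(l^3 + l^2 - 21*l - 45) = (l - 5)*(l + 2)*(l + 3)*(l^2 - 2*l - 15) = (l - 5)^2*(l + 2)*(l + 3)*(l + 3)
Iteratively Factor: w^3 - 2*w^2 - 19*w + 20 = (w - 1)*(w^2 - w - 20) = (w - 5)*(w - 1)*(w + 4)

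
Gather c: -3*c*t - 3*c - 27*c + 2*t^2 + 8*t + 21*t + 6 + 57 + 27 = c*(-3*t - 30) + 2*t^2 + 29*t + 90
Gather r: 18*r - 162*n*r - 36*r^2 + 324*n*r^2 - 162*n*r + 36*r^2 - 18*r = 324*n*r^2 - 324*n*r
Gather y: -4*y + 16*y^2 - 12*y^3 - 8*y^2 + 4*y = -12*y^3 + 8*y^2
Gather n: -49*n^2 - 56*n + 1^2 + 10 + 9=-49*n^2 - 56*n + 20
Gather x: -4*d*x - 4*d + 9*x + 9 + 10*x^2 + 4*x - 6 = -4*d + 10*x^2 + x*(13 - 4*d) + 3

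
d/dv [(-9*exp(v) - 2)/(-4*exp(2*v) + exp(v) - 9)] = (-(8*exp(v) - 1)*(9*exp(v) + 2) + 36*exp(2*v) - 9*exp(v) + 81)*exp(v)/(4*exp(2*v) - exp(v) + 9)^2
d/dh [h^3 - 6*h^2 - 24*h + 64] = 3*h^2 - 12*h - 24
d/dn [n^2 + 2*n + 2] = 2*n + 2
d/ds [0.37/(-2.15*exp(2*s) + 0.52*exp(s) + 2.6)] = (1.591*exp(s) - 0.1924)*exp(s)/(-2.15*exp(2*s) + 0.52*exp(s) + 2.6)^2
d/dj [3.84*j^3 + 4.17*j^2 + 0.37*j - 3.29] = 11.52*j^2 + 8.34*j + 0.37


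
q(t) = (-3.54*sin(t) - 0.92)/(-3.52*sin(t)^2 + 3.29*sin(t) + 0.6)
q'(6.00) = 4.73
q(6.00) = -0.12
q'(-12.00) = -2.84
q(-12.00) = -2.09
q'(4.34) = 0.05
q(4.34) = -0.43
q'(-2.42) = 0.02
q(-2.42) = -0.46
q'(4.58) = 0.02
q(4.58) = -0.42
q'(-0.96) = -0.06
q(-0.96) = -0.44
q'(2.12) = 10.00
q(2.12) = -4.66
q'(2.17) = 8.69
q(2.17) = -4.19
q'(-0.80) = -0.05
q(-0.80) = -0.45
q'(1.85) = 17.84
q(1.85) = -8.48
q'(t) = (7.04*sin(t)*cos(t) - 3.29*cos(t))*(-3.54*sin(t) - 0.92)/(-3.52*sin(t)^2 + 3.29*sin(t) + 0.6)^2 - 3.54*cos(t)/(-3.52*sin(t)^2 + 3.29*sin(t) + 0.6) = (-12.4608*sin(t)^2 - 6.4768*sin(t) + 0.9028)*cos(t)/(12.3904*sin(t)^4 - 23.1616*sin(t)^3 + 6.6001*sin(t)^2 + 3.948*sin(t) + 0.36)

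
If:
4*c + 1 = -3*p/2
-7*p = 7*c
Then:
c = -2/5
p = 2/5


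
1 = 1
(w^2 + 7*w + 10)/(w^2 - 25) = (w + 2)/(w - 5)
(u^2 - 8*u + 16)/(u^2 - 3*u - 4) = (u - 4)/(u + 1)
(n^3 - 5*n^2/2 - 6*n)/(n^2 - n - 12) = n*(2*n + 3)/(2*(n + 3))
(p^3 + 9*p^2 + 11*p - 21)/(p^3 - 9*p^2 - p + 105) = (p^2 + 6*p - 7)/(p^2 - 12*p + 35)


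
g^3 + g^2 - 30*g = g*(g - 5)*(g + 6)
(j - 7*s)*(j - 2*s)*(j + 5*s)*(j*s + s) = j^4*s - 4*j^3*s^2 + j^3*s - 31*j^2*s^3 - 4*j^2*s^2 + 70*j*s^4 - 31*j*s^3 + 70*s^4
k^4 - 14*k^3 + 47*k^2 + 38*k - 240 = (k - 8)*(k - 5)*(k - 3)*(k + 2)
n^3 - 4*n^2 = n^2*(n - 4)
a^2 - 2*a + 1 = (a - 1)^2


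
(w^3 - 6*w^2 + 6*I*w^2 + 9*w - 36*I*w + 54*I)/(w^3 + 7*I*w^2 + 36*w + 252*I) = (w^2 - 6*w + 9)/(w^2 + I*w + 42)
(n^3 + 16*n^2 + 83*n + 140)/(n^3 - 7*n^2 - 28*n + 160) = (n^2 + 11*n + 28)/(n^2 - 12*n + 32)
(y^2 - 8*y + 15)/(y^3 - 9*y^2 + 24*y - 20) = (y - 3)/(y^2 - 4*y + 4)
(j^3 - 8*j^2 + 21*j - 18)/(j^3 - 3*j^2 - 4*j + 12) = (j - 3)/(j + 2)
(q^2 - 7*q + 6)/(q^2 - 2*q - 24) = (q - 1)/(q + 4)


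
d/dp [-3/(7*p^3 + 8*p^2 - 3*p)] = 3*(21*p^2 + 16*p - 3)/(p^2*(7*p^2 + 8*p - 3)^2)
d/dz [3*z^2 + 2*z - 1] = 6*z + 2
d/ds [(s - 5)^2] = 2*s - 10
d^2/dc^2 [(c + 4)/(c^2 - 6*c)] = 2*(c*(2 - 3*c)*(c - 6) + 4*(c - 3)^2*(c + 4))/(c^3*(c - 6)^3)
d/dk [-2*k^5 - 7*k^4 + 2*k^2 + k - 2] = -10*k^4 - 28*k^3 + 4*k + 1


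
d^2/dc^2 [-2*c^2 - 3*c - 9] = -4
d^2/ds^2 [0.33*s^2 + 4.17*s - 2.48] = 0.660000000000000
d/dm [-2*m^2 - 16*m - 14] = -4*m - 16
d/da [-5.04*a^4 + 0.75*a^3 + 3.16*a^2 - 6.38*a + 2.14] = -20.16*a^3 + 2.25*a^2 + 6.32*a - 6.38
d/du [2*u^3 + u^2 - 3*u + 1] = 6*u^2 + 2*u - 3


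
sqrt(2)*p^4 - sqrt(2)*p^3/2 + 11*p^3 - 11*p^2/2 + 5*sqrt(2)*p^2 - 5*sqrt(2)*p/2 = p*(p - 1/2)*(p + 5*sqrt(2))*(sqrt(2)*p + 1)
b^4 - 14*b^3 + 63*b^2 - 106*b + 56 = (b - 7)*(b - 4)*(b - 2)*(b - 1)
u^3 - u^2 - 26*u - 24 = (u - 6)*(u + 1)*(u + 4)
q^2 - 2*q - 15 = (q - 5)*(q + 3)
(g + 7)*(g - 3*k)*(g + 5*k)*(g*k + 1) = g^4*k + 2*g^3*k^2 + 7*g^3*k + g^3 - 15*g^2*k^3 + 14*g^2*k^2 + 2*g^2*k + 7*g^2 - 105*g*k^3 - 15*g*k^2 + 14*g*k - 105*k^2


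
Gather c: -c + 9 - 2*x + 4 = -c - 2*x + 13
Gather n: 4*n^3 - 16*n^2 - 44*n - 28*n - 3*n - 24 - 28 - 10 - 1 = 4*n^3 - 16*n^2 - 75*n - 63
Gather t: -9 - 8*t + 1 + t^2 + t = t^2 - 7*t - 8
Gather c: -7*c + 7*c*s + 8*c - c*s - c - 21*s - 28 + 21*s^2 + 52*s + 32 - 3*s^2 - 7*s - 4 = 6*c*s + 18*s^2 + 24*s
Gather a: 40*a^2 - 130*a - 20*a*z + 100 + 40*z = 40*a^2 + a*(-20*z - 130) + 40*z + 100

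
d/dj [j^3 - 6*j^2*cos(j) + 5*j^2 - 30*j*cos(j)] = 6*j^2*sin(j) + 3*j^2 + 30*j*sin(j) - 12*j*cos(j) + 10*j - 30*cos(j)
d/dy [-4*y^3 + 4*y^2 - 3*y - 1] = -12*y^2 + 8*y - 3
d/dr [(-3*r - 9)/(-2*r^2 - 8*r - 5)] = 3*(2*r^2 + 8*r - 4*(r + 2)*(r + 3) + 5)/(2*r^2 + 8*r + 5)^2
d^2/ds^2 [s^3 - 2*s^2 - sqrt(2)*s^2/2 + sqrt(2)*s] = 6*s - 4 - sqrt(2)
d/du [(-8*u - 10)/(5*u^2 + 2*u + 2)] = 4*(10*u^2 + 25*u + 1)/(25*u^4 + 20*u^3 + 24*u^2 + 8*u + 4)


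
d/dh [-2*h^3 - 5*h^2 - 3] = 2*h*(-3*h - 5)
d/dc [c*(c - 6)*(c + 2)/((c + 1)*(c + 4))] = (c^4 + 10*c^3 + 4*c^2 - 32*c - 48)/(c^4 + 10*c^3 + 33*c^2 + 40*c + 16)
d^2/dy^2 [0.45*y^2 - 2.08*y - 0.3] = 0.900000000000000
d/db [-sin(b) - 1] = -cos(b)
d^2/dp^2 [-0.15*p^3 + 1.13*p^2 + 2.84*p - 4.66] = 2.26 - 0.9*p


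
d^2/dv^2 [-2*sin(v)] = 2*sin(v)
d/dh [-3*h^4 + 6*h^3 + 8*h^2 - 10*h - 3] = -12*h^3 + 18*h^2 + 16*h - 10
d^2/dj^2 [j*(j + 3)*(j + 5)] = 6*j + 16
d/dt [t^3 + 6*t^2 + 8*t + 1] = 3*t^2 + 12*t + 8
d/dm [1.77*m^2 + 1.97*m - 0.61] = 3.54*m + 1.97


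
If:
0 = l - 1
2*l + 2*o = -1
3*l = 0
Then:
No Solution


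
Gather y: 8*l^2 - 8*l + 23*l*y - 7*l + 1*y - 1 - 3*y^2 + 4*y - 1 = 8*l^2 - 15*l - 3*y^2 + y*(23*l + 5) - 2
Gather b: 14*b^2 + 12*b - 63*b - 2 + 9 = 14*b^2 - 51*b + 7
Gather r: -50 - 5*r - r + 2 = -6*r - 48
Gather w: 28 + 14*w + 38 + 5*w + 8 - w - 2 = 18*w + 72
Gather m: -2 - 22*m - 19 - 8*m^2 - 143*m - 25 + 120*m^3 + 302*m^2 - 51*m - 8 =120*m^3 + 294*m^2 - 216*m - 54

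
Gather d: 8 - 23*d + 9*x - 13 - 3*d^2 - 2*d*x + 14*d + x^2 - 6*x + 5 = -3*d^2 + d*(-2*x - 9) + x^2 + 3*x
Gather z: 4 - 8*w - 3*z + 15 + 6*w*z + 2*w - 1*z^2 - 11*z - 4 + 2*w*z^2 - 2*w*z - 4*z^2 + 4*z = -6*w + z^2*(2*w - 5) + z*(4*w - 10) + 15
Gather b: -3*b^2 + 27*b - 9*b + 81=-3*b^2 + 18*b + 81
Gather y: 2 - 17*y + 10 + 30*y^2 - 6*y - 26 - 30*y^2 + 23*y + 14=0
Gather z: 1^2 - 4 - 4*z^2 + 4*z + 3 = -4*z^2 + 4*z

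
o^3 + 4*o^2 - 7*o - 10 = (o - 2)*(o + 1)*(o + 5)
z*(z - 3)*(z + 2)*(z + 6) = z^4 + 5*z^3 - 12*z^2 - 36*z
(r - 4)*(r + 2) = r^2 - 2*r - 8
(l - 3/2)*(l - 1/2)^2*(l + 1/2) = l^4 - 2*l^3 + l^2/2 + l/2 - 3/16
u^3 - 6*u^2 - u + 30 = (u - 5)*(u - 3)*(u + 2)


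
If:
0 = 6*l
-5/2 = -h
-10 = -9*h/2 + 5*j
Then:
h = 5/2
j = 1/4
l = 0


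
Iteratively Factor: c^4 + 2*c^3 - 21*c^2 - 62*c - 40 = (c - 5)*(c^3 + 7*c^2 + 14*c + 8) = (c - 5)*(c + 2)*(c^2 + 5*c + 4) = (c - 5)*(c + 1)*(c + 2)*(c + 4)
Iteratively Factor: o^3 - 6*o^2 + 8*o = (o)*(o^2 - 6*o + 8) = o*(o - 4)*(o - 2)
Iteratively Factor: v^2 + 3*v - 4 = (v - 1)*(v + 4)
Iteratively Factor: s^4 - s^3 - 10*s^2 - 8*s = (s + 2)*(s^3 - 3*s^2 - 4*s) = s*(s + 2)*(s^2 - 3*s - 4) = s*(s + 1)*(s + 2)*(s - 4)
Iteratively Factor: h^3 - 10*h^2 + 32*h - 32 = (h - 2)*(h^2 - 8*h + 16) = (h - 4)*(h - 2)*(h - 4)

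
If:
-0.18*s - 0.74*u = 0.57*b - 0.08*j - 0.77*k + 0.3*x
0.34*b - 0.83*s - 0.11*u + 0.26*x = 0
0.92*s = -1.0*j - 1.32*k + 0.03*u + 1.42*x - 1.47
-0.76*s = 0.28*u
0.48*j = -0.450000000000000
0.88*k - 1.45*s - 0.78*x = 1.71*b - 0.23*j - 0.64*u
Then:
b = -0.30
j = -0.94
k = 0.02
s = 0.00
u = -0.01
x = 0.40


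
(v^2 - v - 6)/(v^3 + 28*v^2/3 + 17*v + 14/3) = 3*(v - 3)/(3*v^2 + 22*v + 7)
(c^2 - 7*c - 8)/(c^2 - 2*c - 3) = (c - 8)/(c - 3)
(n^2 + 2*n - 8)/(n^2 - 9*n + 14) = (n + 4)/(n - 7)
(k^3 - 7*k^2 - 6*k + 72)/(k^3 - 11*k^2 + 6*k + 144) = (k - 4)/(k - 8)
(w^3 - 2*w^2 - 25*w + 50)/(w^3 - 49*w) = (w^3 - 2*w^2 - 25*w + 50)/(w*(w^2 - 49))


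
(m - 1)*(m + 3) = m^2 + 2*m - 3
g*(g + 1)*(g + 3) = g^3 + 4*g^2 + 3*g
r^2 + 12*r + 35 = (r + 5)*(r + 7)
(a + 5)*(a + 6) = a^2 + 11*a + 30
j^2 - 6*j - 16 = (j - 8)*(j + 2)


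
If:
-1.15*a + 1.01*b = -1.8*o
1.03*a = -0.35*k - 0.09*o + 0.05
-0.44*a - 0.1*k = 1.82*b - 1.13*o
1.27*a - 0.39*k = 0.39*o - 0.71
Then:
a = -0.29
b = -0.07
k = 1.03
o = -0.14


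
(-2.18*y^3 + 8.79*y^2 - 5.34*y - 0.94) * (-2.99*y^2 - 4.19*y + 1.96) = 6.5182*y^5 - 17.1479*y^4 - 25.1363*y^3 + 42.4136*y^2 - 6.5278*y - 1.8424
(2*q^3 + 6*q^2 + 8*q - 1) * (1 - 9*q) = -18*q^4 - 52*q^3 - 66*q^2 + 17*q - 1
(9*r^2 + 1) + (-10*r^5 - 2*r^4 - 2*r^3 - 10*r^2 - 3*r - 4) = -10*r^5 - 2*r^4 - 2*r^3 - r^2 - 3*r - 3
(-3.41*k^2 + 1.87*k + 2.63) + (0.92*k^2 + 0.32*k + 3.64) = -2.49*k^2 + 2.19*k + 6.27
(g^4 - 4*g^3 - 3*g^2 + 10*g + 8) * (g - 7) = g^5 - 11*g^4 + 25*g^3 + 31*g^2 - 62*g - 56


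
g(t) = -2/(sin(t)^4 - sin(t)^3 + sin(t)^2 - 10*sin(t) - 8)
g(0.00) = 0.25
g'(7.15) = -0.05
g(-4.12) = 0.13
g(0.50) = 0.16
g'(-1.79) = 0.39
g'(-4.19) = 0.03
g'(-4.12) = 0.04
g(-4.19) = 0.12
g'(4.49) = 0.40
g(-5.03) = 0.12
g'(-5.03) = -0.02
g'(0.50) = -0.10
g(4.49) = -0.44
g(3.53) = 0.50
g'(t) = -2*(-4*sin(t)^3*cos(t) + 3*sin(t)^2*cos(t) - 2*sin(t)*cos(t) + 10*cos(t))/(sin(t)^4 - sin(t)^3 + sin(t)^2 - 10*sin(t) - 8)^2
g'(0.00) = -0.31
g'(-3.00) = 0.48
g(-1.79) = -0.44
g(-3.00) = 0.30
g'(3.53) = 1.32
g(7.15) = 0.13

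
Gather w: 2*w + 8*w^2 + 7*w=8*w^2 + 9*w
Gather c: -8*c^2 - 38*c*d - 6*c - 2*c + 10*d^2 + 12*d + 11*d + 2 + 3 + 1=-8*c^2 + c*(-38*d - 8) + 10*d^2 + 23*d + 6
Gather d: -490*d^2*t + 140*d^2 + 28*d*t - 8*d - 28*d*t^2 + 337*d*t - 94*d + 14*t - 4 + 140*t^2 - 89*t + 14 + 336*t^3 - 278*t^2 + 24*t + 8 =d^2*(140 - 490*t) + d*(-28*t^2 + 365*t - 102) + 336*t^3 - 138*t^2 - 51*t + 18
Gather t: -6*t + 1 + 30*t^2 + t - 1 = 30*t^2 - 5*t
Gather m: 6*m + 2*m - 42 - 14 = 8*m - 56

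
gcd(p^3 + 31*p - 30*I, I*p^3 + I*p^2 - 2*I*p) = 1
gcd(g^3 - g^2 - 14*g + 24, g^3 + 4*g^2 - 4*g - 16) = g^2 + 2*g - 8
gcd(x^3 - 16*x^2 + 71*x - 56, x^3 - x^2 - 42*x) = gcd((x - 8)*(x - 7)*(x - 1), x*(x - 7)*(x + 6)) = x - 7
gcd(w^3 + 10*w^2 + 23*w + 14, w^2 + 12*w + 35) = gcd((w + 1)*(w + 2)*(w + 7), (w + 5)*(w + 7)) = w + 7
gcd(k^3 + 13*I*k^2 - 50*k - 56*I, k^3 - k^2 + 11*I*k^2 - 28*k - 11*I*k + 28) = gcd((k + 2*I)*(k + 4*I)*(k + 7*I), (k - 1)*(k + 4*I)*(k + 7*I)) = k^2 + 11*I*k - 28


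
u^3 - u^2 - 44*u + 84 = (u - 6)*(u - 2)*(u + 7)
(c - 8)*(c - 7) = c^2 - 15*c + 56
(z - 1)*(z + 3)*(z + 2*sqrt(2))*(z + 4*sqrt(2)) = z^4 + 2*z^3 + 6*sqrt(2)*z^3 + 13*z^2 + 12*sqrt(2)*z^2 - 18*sqrt(2)*z + 32*z - 48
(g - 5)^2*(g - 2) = g^3 - 12*g^2 + 45*g - 50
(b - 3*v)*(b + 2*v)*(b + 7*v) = b^3 + 6*b^2*v - 13*b*v^2 - 42*v^3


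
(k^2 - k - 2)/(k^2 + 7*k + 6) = (k - 2)/(k + 6)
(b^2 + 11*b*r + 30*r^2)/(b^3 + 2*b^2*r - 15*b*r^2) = (-b - 6*r)/(b*(-b + 3*r))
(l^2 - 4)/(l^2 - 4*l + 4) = (l + 2)/(l - 2)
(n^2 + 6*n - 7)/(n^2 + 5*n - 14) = (n - 1)/(n - 2)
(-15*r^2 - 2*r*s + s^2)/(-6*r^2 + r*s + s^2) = (5*r - s)/(2*r - s)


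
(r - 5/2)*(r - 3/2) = r^2 - 4*r + 15/4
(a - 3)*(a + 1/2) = a^2 - 5*a/2 - 3/2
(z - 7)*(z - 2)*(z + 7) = z^3 - 2*z^2 - 49*z + 98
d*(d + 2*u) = d^2 + 2*d*u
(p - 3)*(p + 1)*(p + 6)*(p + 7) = p^4 + 11*p^3 + 13*p^2 - 123*p - 126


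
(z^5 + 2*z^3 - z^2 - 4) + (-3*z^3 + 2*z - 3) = z^5 - z^3 - z^2 + 2*z - 7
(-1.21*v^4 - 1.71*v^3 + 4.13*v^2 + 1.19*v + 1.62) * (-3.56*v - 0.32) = 4.3076*v^5 + 6.4748*v^4 - 14.1556*v^3 - 5.558*v^2 - 6.148*v - 0.5184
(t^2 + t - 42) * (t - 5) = t^3 - 4*t^2 - 47*t + 210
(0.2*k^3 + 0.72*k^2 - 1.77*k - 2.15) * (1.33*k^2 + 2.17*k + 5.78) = 0.266*k^5 + 1.3916*k^4 + 0.3643*k^3 - 2.5388*k^2 - 14.8961*k - 12.427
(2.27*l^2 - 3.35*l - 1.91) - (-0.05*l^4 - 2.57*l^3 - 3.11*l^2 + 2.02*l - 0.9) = 0.05*l^4 + 2.57*l^3 + 5.38*l^2 - 5.37*l - 1.01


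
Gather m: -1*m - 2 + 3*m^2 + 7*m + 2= 3*m^2 + 6*m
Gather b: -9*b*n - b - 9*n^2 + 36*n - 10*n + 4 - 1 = b*(-9*n - 1) - 9*n^2 + 26*n + 3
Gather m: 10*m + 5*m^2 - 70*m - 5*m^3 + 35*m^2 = -5*m^3 + 40*m^2 - 60*m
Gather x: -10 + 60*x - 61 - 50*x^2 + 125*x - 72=-50*x^2 + 185*x - 143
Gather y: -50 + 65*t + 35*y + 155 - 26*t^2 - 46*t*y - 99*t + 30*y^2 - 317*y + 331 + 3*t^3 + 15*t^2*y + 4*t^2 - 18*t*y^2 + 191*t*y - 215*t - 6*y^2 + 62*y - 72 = 3*t^3 - 22*t^2 - 249*t + y^2*(24 - 18*t) + y*(15*t^2 + 145*t - 220) + 364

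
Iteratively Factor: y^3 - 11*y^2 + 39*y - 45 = (y - 3)*(y^2 - 8*y + 15) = (y - 3)^2*(y - 5)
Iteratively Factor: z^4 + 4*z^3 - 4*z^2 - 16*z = (z - 2)*(z^3 + 6*z^2 + 8*z) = z*(z - 2)*(z^2 + 6*z + 8) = z*(z - 2)*(z + 4)*(z + 2)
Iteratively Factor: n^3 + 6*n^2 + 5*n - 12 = (n + 3)*(n^2 + 3*n - 4) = (n + 3)*(n + 4)*(n - 1)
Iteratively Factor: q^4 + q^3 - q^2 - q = (q)*(q^3 + q^2 - q - 1) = q*(q + 1)*(q^2 - 1) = q*(q - 1)*(q + 1)*(q + 1)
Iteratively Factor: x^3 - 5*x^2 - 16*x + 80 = (x + 4)*(x^2 - 9*x + 20) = (x - 4)*(x + 4)*(x - 5)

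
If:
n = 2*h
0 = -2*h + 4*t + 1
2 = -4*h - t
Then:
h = -7/18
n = -7/9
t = -4/9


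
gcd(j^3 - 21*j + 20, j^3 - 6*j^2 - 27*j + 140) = j^2 + j - 20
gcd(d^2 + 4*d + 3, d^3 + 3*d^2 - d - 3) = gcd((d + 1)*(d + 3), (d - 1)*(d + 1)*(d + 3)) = d^2 + 4*d + 3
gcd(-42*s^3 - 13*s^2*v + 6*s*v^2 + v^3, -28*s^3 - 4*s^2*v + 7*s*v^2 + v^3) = 14*s^2 + 9*s*v + v^2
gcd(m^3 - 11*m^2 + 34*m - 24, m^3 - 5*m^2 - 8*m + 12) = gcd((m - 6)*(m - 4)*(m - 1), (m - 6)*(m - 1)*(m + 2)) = m^2 - 7*m + 6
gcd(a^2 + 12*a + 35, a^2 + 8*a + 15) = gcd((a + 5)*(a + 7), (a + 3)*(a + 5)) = a + 5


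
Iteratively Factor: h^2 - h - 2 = (h + 1)*(h - 2)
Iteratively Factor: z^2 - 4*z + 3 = (z - 1)*(z - 3)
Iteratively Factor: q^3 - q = (q + 1)*(q^2 - q) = (q - 1)*(q + 1)*(q)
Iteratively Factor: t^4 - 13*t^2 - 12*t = (t + 3)*(t^3 - 3*t^2 - 4*t) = (t + 1)*(t + 3)*(t^2 - 4*t) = (t - 4)*(t + 1)*(t + 3)*(t)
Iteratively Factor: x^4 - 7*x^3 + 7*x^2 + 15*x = (x + 1)*(x^3 - 8*x^2 + 15*x) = x*(x + 1)*(x^2 - 8*x + 15) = x*(x - 3)*(x + 1)*(x - 5)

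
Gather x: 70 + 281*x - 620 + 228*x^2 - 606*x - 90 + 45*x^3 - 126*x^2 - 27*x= 45*x^3 + 102*x^2 - 352*x - 640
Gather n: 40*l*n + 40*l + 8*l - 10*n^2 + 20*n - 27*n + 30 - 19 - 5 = 48*l - 10*n^2 + n*(40*l - 7) + 6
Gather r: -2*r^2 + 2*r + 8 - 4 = -2*r^2 + 2*r + 4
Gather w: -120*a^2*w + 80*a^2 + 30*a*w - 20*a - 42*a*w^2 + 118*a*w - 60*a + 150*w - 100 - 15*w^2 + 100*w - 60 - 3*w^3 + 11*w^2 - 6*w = 80*a^2 - 80*a - 3*w^3 + w^2*(-42*a - 4) + w*(-120*a^2 + 148*a + 244) - 160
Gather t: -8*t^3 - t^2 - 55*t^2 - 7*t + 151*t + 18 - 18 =-8*t^3 - 56*t^2 + 144*t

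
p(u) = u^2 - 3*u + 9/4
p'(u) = 2*u - 3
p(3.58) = 4.33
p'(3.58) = 4.16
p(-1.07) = 6.60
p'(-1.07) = -5.14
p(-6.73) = 67.73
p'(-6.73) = -16.46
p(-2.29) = 14.36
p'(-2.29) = -7.58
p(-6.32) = 61.15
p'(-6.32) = -15.64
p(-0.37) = 3.50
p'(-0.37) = -3.74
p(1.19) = 0.10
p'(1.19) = -0.62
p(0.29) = 1.46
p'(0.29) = -2.42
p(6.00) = 20.25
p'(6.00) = 9.00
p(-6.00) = 56.25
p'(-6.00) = -15.00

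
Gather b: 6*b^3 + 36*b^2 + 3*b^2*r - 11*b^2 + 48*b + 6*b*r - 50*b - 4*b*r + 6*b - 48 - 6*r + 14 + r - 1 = 6*b^3 + b^2*(3*r + 25) + b*(2*r + 4) - 5*r - 35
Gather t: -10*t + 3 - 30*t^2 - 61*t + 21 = -30*t^2 - 71*t + 24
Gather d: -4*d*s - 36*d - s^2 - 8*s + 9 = d*(-4*s - 36) - s^2 - 8*s + 9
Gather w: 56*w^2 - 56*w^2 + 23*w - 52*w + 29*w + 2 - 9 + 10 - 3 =0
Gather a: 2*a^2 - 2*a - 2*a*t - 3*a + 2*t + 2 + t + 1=2*a^2 + a*(-2*t - 5) + 3*t + 3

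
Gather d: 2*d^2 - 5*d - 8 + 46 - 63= 2*d^2 - 5*d - 25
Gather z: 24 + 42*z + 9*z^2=9*z^2 + 42*z + 24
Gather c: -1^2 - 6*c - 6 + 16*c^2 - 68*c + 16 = 16*c^2 - 74*c + 9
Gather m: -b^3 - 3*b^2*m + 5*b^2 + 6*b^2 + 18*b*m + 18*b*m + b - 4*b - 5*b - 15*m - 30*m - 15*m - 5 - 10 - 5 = -b^3 + 11*b^2 - 8*b + m*(-3*b^2 + 36*b - 60) - 20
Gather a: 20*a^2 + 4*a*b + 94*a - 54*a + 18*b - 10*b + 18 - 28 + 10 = 20*a^2 + a*(4*b + 40) + 8*b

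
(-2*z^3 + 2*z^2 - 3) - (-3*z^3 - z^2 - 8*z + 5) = z^3 + 3*z^2 + 8*z - 8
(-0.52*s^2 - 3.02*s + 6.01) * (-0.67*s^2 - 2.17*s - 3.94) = 0.3484*s^4 + 3.1518*s^3 + 4.5755*s^2 - 1.1429*s - 23.6794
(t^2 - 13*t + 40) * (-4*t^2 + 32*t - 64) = -4*t^4 + 84*t^3 - 640*t^2 + 2112*t - 2560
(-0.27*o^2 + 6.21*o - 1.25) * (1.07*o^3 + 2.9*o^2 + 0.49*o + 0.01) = -0.2889*o^5 + 5.8617*o^4 + 16.5392*o^3 - 0.5848*o^2 - 0.5504*o - 0.0125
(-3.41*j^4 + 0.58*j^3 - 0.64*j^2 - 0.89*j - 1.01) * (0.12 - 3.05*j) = 10.4005*j^5 - 2.1782*j^4 + 2.0216*j^3 + 2.6377*j^2 + 2.9737*j - 0.1212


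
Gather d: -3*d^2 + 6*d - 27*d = -3*d^2 - 21*d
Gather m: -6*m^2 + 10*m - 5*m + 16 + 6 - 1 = -6*m^2 + 5*m + 21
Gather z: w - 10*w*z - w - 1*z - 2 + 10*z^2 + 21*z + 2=10*z^2 + z*(20 - 10*w)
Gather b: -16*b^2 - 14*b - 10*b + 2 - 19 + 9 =-16*b^2 - 24*b - 8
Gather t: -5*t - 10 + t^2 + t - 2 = t^2 - 4*t - 12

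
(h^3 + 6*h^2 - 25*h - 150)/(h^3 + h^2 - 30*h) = (h + 5)/h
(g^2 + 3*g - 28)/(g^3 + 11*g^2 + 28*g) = (g - 4)/(g*(g + 4))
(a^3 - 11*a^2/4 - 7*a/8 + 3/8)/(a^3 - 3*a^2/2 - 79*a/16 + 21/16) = 2*(2*a + 1)/(4*a + 7)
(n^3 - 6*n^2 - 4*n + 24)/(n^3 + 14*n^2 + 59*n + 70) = (n^2 - 8*n + 12)/(n^2 + 12*n + 35)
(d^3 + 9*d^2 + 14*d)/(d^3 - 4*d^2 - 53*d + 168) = d*(d + 2)/(d^2 - 11*d + 24)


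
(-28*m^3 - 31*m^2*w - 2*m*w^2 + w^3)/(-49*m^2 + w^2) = (4*m^2 + 5*m*w + w^2)/(7*m + w)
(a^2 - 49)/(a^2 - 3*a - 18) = (49 - a^2)/(-a^2 + 3*a + 18)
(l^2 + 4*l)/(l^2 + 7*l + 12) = l/(l + 3)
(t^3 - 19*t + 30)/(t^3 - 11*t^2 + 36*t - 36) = (t + 5)/(t - 6)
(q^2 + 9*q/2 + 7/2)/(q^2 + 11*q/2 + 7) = (q + 1)/(q + 2)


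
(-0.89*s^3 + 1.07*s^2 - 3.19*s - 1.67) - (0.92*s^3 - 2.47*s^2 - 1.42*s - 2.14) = -1.81*s^3 + 3.54*s^2 - 1.77*s + 0.47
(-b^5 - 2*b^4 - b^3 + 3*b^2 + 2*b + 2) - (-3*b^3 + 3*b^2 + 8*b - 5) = -b^5 - 2*b^4 + 2*b^3 - 6*b + 7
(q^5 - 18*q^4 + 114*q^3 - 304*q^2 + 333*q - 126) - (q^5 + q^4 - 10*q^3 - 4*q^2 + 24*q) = -19*q^4 + 124*q^3 - 300*q^2 + 309*q - 126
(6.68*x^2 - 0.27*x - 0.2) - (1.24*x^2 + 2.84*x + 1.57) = 5.44*x^2 - 3.11*x - 1.77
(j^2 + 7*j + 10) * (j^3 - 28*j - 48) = j^5 + 7*j^4 - 18*j^3 - 244*j^2 - 616*j - 480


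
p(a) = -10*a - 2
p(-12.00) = 118.00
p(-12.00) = 118.00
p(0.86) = -10.60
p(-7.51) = 73.10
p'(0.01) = -10.00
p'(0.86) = -10.00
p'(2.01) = -10.00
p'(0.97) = -10.00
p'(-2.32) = -10.00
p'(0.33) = -10.00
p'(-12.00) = -10.00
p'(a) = -10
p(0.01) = -2.10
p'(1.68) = -10.00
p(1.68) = -18.80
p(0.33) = -5.30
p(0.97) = -11.70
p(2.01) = -22.10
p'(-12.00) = -10.00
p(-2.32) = 21.20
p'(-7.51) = -10.00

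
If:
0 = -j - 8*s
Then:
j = -8*s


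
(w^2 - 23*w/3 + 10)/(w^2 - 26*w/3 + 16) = (3*w - 5)/(3*w - 8)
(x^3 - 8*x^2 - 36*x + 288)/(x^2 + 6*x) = x - 14 + 48/x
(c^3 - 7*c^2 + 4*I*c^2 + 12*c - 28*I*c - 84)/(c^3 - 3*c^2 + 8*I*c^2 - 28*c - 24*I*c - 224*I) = (c^2 + 4*I*c + 12)/(c^2 + c*(4 + 8*I) + 32*I)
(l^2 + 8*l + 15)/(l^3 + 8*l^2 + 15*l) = 1/l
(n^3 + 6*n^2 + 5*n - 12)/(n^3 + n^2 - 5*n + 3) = (n + 4)/(n - 1)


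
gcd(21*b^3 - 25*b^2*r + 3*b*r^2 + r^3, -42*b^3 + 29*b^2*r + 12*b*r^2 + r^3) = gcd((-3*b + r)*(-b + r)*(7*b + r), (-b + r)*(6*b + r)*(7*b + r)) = -7*b^2 + 6*b*r + r^2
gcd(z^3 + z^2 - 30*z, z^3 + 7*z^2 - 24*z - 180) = z^2 + z - 30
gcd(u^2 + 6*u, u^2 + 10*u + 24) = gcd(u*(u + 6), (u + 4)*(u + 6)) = u + 6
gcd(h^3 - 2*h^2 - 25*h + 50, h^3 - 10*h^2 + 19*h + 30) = h - 5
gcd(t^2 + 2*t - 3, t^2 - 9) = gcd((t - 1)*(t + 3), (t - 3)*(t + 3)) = t + 3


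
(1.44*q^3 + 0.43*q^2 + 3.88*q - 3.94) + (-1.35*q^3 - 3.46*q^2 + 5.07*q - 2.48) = 0.0899999999999999*q^3 - 3.03*q^2 + 8.95*q - 6.42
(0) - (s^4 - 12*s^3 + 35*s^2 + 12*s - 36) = -s^4 + 12*s^3 - 35*s^2 - 12*s + 36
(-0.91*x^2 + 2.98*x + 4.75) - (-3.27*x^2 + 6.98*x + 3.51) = 2.36*x^2 - 4.0*x + 1.24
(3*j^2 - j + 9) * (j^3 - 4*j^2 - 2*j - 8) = 3*j^5 - 13*j^4 + 7*j^3 - 58*j^2 - 10*j - 72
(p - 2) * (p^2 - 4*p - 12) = p^3 - 6*p^2 - 4*p + 24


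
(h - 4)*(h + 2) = h^2 - 2*h - 8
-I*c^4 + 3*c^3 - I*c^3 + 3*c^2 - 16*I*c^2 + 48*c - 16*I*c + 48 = (c - 4*I)*(c + 3*I)*(c + 4*I)*(-I*c - I)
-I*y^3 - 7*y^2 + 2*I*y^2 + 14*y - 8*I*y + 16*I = (y - 2)*(y - 8*I)*(-I*y + 1)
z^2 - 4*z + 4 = (z - 2)^2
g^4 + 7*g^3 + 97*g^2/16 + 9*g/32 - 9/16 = (g - 1/4)*(g + 1/2)*(g + 3/4)*(g + 6)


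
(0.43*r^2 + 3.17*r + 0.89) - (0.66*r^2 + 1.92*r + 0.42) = -0.23*r^2 + 1.25*r + 0.47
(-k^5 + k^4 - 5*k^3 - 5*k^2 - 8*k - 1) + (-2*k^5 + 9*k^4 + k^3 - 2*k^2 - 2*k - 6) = -3*k^5 + 10*k^4 - 4*k^3 - 7*k^2 - 10*k - 7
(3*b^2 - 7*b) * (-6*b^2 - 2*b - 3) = -18*b^4 + 36*b^3 + 5*b^2 + 21*b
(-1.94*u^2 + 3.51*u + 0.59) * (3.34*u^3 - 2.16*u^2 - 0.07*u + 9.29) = -6.4796*u^5 + 15.9138*u^4 - 5.4752*u^3 - 19.5427*u^2 + 32.5666*u + 5.4811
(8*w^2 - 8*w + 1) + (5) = 8*w^2 - 8*w + 6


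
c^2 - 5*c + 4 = (c - 4)*(c - 1)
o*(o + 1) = o^2 + o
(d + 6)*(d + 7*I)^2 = d^3 + 6*d^2 + 14*I*d^2 - 49*d + 84*I*d - 294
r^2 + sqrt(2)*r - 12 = (r - 2*sqrt(2))*(r + 3*sqrt(2))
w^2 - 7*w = w*(w - 7)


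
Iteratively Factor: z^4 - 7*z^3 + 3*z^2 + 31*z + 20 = (z - 4)*(z^3 - 3*z^2 - 9*z - 5) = (z - 4)*(z + 1)*(z^2 - 4*z - 5) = (z - 4)*(z + 1)^2*(z - 5)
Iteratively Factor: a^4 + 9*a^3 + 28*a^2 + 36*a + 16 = (a + 1)*(a^3 + 8*a^2 + 20*a + 16) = (a + 1)*(a + 4)*(a^2 + 4*a + 4) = (a + 1)*(a + 2)*(a + 4)*(a + 2)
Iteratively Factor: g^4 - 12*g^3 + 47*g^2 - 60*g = (g - 4)*(g^3 - 8*g^2 + 15*g) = (g - 5)*(g - 4)*(g^2 - 3*g) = g*(g - 5)*(g - 4)*(g - 3)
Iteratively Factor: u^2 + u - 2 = (u - 1)*(u + 2)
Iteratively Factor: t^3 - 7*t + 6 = (t + 3)*(t^2 - 3*t + 2) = (t - 1)*(t + 3)*(t - 2)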